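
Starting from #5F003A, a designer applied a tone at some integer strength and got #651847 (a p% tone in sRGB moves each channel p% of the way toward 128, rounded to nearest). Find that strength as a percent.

#5F003A is rgb(95, 0, 58); #651847 is rgb(101, 24, 71).
On the G channel (widest range): 24 ≈ 0 + (p/100)(128 − 0), so p ≈ 100×(24 − 0)/(128 − 0) = 2400/128 = 18.75.
p = 19 reproduces all three channels after rounding.

19%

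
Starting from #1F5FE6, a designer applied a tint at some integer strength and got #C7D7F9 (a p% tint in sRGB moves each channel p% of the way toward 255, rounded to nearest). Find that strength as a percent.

#1F5FE6 is rgb(31, 95, 230); #C7D7F9 is rgb(199, 215, 249).
On the R channel (widest range): 199 ≈ 31 + (p/100)(255 − 31), so p ≈ 100×(199 − 31)/(255 − 31) = 16800/224 = 75.00.
p = 75 reproduces all three channels after rounding.

75%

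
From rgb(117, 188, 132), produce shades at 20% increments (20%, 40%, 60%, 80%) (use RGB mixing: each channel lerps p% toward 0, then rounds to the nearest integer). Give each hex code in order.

20%: (117 − 23.4 = 93.6→94, 188 − 37.6 = 150.4→150, 132 − 26.4 = 105.6→106) → #5E966A
40%: (117 − 46.8 = 70.2→70, 188 − 75.2 = 112.8→113, 132 − 52.8 = 79.2→79) → #46714F
60%: (117 − 70.2 = 46.8→47, 188 − 112.8 = 75.2→75, 132 − 79.2 = 52.8→53) → #2F4B35
80%: (117 − 93.6 = 23.4→23, 188 − 150.4 = 37.6→38, 132 − 105.6 = 26.4→26) → #17261A

#5E966A, #46714F, #2F4B35, #17261A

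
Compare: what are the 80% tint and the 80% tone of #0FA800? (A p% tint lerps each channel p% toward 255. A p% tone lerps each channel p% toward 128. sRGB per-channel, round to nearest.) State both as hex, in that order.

#0FA800 is rgb(15, 168, 0).
80% tint:
  R: 15 + 0.8×(255−15) = 15 + 192 = 207 → 207
  G: 168 + 0.8×(255−168) = 168 + 69.6 = 237.6 → 238
  B: 0 + 204 = 204 → 204
  → #CFEECC
80% tone:
  R: 15 + 90.4 = 105.4 → 105
  G: 168 + 0.8×(128−168) = 168 − 32 = 136 → 136
  B: 0 + 102.4 = 102.4 → 102
  → #698866

#CFEECC, #698866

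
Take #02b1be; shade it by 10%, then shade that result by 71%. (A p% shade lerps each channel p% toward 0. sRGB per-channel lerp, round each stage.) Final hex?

#012e32

#02b1be is rgb(2, 177, 190).
A 10% shade moves each channel 10% toward 0:
  R: 2 − 0.2 = 1.8 → 2
  G: 177 − 17.7 = 159.3 → 159
  B: 190 + 0.1×(0−190) = 190 − 19 = 171 → 171
After the shade: rgb(2, 159, 171) = #029fab.
Lerp each channel 71% toward 0:
  R: 2 + 0.71×(0−2) = 2 − 1.42 = 0.58 → 1
  G: 159 + 0.71×(0−159) = 159 − 112.89 = 46.11 → 46
  B: 171 − 121.41 = 49.59 → 50
rgb(1, 46, 50) = #012e32.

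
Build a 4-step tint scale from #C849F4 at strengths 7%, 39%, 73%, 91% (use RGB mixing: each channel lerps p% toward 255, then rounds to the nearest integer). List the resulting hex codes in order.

#C849F4 is rgb(200, 73, 244).
7%: (200 + 3.85 = 203.85→204, 73 + 12.74 = 85.74→86, 244 + 0.77 = 244.77→245) → #CC56F5
39%: (200 + 21.45 = 221.45→221, 73 + 70.98 = 143.98→144, 244 + 4.29 = 248.29→248) → #DD90F8
73%: (200 + 40.15 = 240.15→240, 73 + 132.86 = 205.86→206, 244 + 8.03 = 252.03→252) → #F0CEFC
91%: (200 + 50.05 = 250.05→250, 73 + 165.62 = 238.62→239, 244 + 10.01 = 254.01→254) → #FAEFFE

#CC56F5, #DD90F8, #F0CEFC, #FAEFFE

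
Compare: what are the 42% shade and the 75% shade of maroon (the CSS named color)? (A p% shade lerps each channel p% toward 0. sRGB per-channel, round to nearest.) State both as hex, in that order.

CSS maroon is rgb(128, 0, 0).
42% shade:
  R: 128 + 0.42×(0−128) = 128 − 53.76 = 74.24 → 74
  G: 0 + 0.42×(0−0) = 0 + 0 = 0 → 0
  B: 0 + 0 = 0 → 0
  → #4A0000
75% shade:
  R: 128 − 96 = 32 → 32
  G: 0 + 0.75×(0−0) = 0 + 0 = 0 → 0
  B: 0 + 0.75×(0−0) = 0 + 0 = 0 → 0
  → #200000

#4A0000, #200000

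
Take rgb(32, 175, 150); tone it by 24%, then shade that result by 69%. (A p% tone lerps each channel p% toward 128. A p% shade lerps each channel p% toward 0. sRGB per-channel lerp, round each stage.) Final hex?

#11332D

Lerp each channel 24% toward 128:
  R: 32 + 23.04 = 55.04 → 55
  G: 175 − 11.28 = 163.72 → 164
  B: 150 − 5.28 = 144.72 → 145
After the tone: rgb(55, 164, 145) = #37A491.
A 69% shade moves each channel 69% toward 0:
  R: 55 + 0.69×(0−55) = 55 − 37.95 = 17.05 → 17
  G: 164 + 0.69×(0−164) = 164 − 113.16 = 50.84 → 51
  B: 145 − 100.05 = 44.95 → 45
rgb(17, 51, 45) = #11332D.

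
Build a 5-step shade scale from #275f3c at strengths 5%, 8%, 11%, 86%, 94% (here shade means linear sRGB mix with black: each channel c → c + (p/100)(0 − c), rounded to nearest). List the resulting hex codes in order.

#255a39, #245737, #235535, #050d08, #020604

#275f3c is rgb(39, 95, 60).
5%: (39 − 1.95 = 37.05→37, 95 − 4.75 = 90.25→90, 60 − 3 = 57→57) → #255a39
8%: (39 − 3.12 = 35.88→36, 95 − 7.6 = 87.4→87, 60 − 4.8 = 55.2→55) → #245737
11%: (39 − 4.29 = 34.71→35, 95 − 10.45 = 84.55→85, 60 − 6.6 = 53.4→53) → #235535
86%: (39 − 33.54 = 5.46→5, 95 − 81.7 = 13.3→13, 60 − 51.6 = 8.4→8) → #050d08
94%: (39 − 36.66 = 2.34→2, 95 − 89.3 = 5.7→6, 60 − 56.4 = 3.6→4) → #020604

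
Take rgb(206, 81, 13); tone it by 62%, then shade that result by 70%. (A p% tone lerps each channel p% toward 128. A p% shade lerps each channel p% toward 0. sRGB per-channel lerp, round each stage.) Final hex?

#2F2119

A 62% tone moves each channel 62% toward 128:
  R: 206 + 0.62×(128−206) = 206 − 48.36 = 157.64 → 158
  G: 81 + 0.62×(128−81) = 81 + 29.14 = 110.14 → 110
  B: 13 + 0.62×(128−13) = 13 + 71.3 = 84.3 → 84
After the tone: rgb(158, 110, 84) = #9E6E54.
Lerp each channel 70% toward 0:
  R: 158 − 110.6 = 47.4 → 47
  G: 110 + 0.7×(0−110) = 110 − 77 = 33 → 33
  B: 84 + 0.7×(0−84) = 84 − 58.8 = 25.2 → 25
rgb(47, 33, 25) = #2F2119.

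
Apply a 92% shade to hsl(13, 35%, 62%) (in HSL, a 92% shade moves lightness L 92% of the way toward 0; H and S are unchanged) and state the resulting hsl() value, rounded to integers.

hsl(13, 35%, 5%)

L moves 92% from 62 toward 0: 62 − 57.04 = 4.96 → 5.
H and S are unchanged.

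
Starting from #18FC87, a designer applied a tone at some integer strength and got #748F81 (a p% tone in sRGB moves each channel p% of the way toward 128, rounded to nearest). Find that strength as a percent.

#18FC87 is rgb(24, 252, 135); #748F81 is rgb(116, 143, 129).
On the G channel (widest range): 143 ≈ 252 + (p/100)(128 − 252), so p ≈ 100×(143 − 252)/(128 − 252) = -10900/-124 = 87.90.
p = 88 reproduces all three channels after rounding.

88%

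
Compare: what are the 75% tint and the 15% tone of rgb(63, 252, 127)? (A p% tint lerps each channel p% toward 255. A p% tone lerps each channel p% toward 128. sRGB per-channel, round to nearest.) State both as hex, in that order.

#CFFEDF, #49E97F

75% tint:
  R: 63 + 0.75×(255−63) = 63 + 144 = 207 → 207
  G: 252 + 0.75×(255−252) = 252 + 2.25 = 254.25 → 254
  B: 127 + 0.75×(255−127) = 127 + 96 = 223 → 223
  → #CFFEDF
15% tone:
  R: 63 + 9.75 = 72.75 → 73
  G: 252 + 0.15×(128−252) = 252 − 18.6 = 233.4 → 233
  B: 127 + 0.15 = 127.15 → 127
  → #49E97F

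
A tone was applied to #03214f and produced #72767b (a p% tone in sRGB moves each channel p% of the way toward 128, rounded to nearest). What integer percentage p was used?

89%

#03214f is rgb(3, 33, 79); #72767b is rgb(114, 118, 123).
On the R channel (widest range): 114 ≈ 3 + (p/100)(128 − 3), so p ≈ 100×(114 − 3)/(128 − 3) = 11100/125 = 88.80.
p = 89 reproduces all three channels after rounding.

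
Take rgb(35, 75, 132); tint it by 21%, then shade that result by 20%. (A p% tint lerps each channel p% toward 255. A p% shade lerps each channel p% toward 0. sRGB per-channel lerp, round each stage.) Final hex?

Per channel, c → c + 0.21(255 − c):
  R: 35 + 46.2 = 81.2 → 81
  G: 75 + 0.21×(255−75) = 75 + 37.8 = 112.8 → 113
  B: 132 + 25.83 = 157.83 → 158
After the tint: rgb(81, 113, 158) = #51719E.
Lerp each channel 20% toward 0:
  R: 81 + 0.2×(0−81) = 81 − 16.2 = 64.8 → 65
  G: 113 − 22.6 = 90.4 → 90
  B: 158 + 0.2×(0−158) = 158 − 31.6 = 126.4 → 126
rgb(65, 90, 126) = #415A7E.

#415A7E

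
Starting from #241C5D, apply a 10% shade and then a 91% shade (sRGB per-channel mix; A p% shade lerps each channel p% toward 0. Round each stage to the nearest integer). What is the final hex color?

#030208

#241C5D is rgb(36, 28, 93).
A 10% shade moves each channel 10% toward 0:
  R: 36 + 0.1×(0−36) = 36 − 3.6 = 32.4 → 32
  G: 28 − 2.8 = 25.2 → 25
  B: 93 − 9.3 = 83.7 → 84
After the shade: rgb(32, 25, 84) = #201954.
Lerp each channel 91% toward 0:
  R: 32 + 0.91×(0−32) = 32 − 29.12 = 2.88 → 3
  G: 25 + 0.91×(0−25) = 25 − 22.75 = 2.25 → 2
  B: 84 + 0.91×(0−84) = 84 − 76.44 = 7.56 → 8
rgb(3, 2, 8) = #030208.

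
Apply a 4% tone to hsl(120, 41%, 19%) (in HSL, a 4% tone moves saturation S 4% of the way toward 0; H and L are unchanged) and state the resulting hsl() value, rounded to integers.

S moves 4% from 41 toward 0: 41 − 1.64 = 39.36 → 39.
H and L are unchanged.

hsl(120, 39%, 19%)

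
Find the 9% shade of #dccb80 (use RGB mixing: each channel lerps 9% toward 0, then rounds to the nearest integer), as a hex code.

#c8b974

#dccb80 is rgb(220, 203, 128).
A 9% shade moves each channel 9% toward 0:
  R: 220 + 0.09×(0−220) = 220 − 19.8 = 200.2 → 200
  G: 203 + 0.09×(0−203) = 203 − 18.27 = 184.73 → 185
  B: 128 + 0.09×(0−128) = 128 − 11.52 = 116.48 → 116
rgb(200, 185, 116) = #c8b974.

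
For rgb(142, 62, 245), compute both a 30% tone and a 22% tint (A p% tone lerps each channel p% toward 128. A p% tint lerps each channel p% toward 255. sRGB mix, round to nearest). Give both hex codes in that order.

30% tone:
  R: 142 + 0.3×(128−142) = 142 − 4.2 = 137.8 → 138
  G: 62 + 0.3×(128−62) = 62 + 19.8 = 81.8 → 82
  B: 245 + 0.3×(128−245) = 245 − 35.1 = 209.9 → 210
  → #8A52D2
22% tint:
  R: 142 + 0.22×(255−142) = 142 + 24.86 = 166.86 → 167
  G: 62 + 0.22×(255−62) = 62 + 42.46 = 104.46 → 104
  B: 245 + 0.22×(255−245) = 245 + 2.2 = 247.2 → 247
  → #A768F7

#8A52D2, #A768F7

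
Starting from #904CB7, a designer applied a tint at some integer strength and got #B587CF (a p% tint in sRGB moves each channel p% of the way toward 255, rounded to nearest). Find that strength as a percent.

33%

#904CB7 is rgb(144, 76, 183); #B587CF is rgb(181, 135, 207).
On the G channel (widest range): 135 ≈ 76 + (p/100)(255 − 76), so p ≈ 100×(135 − 76)/(255 − 76) = 5900/179 = 32.96.
p = 33 reproduces all three channels after rounding.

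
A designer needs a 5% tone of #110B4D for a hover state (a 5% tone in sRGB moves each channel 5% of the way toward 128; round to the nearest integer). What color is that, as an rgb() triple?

#110B4D is rgb(17, 11, 77).
A 5% tone moves each channel 5% toward 128:
  R: 17 + 0.05×(128−17) = 17 + 5.55 = 22.55 → 23
  G: 11 + 0.05×(128−11) = 11 + 5.85 = 16.85 → 17
  B: 77 + 0.05×(128−77) = 77 + 2.55 = 79.55 → 80

rgb(23, 17, 80)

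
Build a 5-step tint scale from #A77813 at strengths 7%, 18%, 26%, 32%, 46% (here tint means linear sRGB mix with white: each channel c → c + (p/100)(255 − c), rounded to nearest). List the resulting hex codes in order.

#A77813 is rgb(167, 120, 19).
7%: (167 + 6.16 = 173.16→173, 120 + 9.45 = 129.45→129, 19 + 16.52 = 35.52→36) → #AD8124
18%: (167 + 15.84 = 182.84→183, 120 + 24.3 = 144.3→144, 19 + 42.48 = 61.48→61) → #B7903D
26%: (167 + 22.88 = 189.88→190, 120 + 35.1 = 155.1→155, 19 + 61.36 = 80.36→80) → #BE9B50
32%: (167 + 28.16 = 195.16→195, 120 + 43.2 = 163.2→163, 19 + 75.52 = 94.52→95) → #C3A35F
46%: (167 + 40.48 = 207.48→207, 120 + 62.1 = 182.1→182, 19 + 108.56 = 127.56→128) → #CFB680

#AD8124, #B7903D, #BE9B50, #C3A35F, #CFB680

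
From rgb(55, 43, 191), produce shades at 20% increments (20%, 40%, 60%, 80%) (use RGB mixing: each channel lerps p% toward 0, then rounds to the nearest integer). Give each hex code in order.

#2c2299, #211a73, #16114c, #0b0926

20%: (55 − 11 = 44→44, 43 − 8.6 = 34.4→34, 191 − 38.2 = 152.8→153) → #2c2299
40%: (55 − 22 = 33→33, 43 − 17.2 = 25.8→26, 191 − 76.4 = 114.6→115) → #211a73
60%: (55 − 33 = 22→22, 43 − 25.8 = 17.2→17, 191 − 114.6 = 76.4→76) → #16114c
80%: (55 − 44 = 11→11, 43 − 34.4 = 8.6→9, 191 − 152.8 = 38.2→38) → #0b0926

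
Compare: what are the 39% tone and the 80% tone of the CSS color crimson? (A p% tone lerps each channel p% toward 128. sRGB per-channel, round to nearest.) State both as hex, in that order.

CSS crimson is rgb(220, 20, 60).
39% tone:
  R: 220 + 0.39×(128−220) = 220 − 35.88 = 184.12 → 184
  G: 20 + 42.12 = 62.12 → 62
  B: 60 + 26.52 = 86.52 → 87
  → #b83e57
80% tone:
  R: 220 + 0.8×(128−220) = 220 − 73.6 = 146.4 → 146
  G: 20 + 0.8×(128−20) = 20 + 86.4 = 106.4 → 106
  B: 60 + 54.4 = 114.4 → 114
  → #926a72

#b83e57, #926a72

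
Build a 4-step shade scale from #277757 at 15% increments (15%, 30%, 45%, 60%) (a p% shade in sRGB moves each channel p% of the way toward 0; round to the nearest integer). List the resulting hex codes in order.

#277757 is rgb(39, 119, 87).
15%: (39 − 5.85 = 33.15→33, 119 − 17.85 = 101.15→101, 87 − 13.05 = 73.95→74) → #21654A
30%: (39 − 11.7 = 27.3→27, 119 − 35.7 = 83.3→83, 87 − 26.1 = 60.9→61) → #1B533D
45%: (39 − 17.55 = 21.45→21, 119 − 53.55 = 65.45→65, 87 − 39.15 = 47.85→48) → #154130
60%: (39 − 23.4 = 15.6→16, 119 − 71.4 = 47.6→48, 87 − 52.2 = 34.8→35) → #103023

#21654A, #1B533D, #154130, #103023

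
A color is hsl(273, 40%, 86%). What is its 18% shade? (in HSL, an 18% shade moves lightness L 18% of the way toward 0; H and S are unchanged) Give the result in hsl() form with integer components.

L moves 18% from 86 toward 0: 86 − 15.48 = 70.52 → 71.
H and S are unchanged.

hsl(273, 40%, 71%)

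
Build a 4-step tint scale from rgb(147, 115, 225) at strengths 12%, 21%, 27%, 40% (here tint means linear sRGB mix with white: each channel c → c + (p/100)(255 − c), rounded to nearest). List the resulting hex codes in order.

12%: (147 + 12.96 = 159.96→160, 115 + 16.8 = 131.8→132, 225 + 3.6 = 228.6→229) → #a084e5
21%: (147 + 22.68 = 169.68→170, 115 + 29.4 = 144.4→144, 225 + 6.3 = 231.3→231) → #aa90e7
27%: (147 + 29.16 = 176.16→176, 115 + 37.8 = 152.8→153, 225 + 8.1 = 233.1→233) → #b099e9
40%: (147 + 43.2 = 190.2→190, 115 + 56 = 171→171, 225 + 12 = 237→237) → #beabed

#a084e5, #aa90e7, #b099e9, #beabed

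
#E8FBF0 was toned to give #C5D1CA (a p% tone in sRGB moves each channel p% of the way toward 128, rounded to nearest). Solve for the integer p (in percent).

34%

#E8FBF0 is rgb(232, 251, 240); #C5D1CA is rgb(197, 209, 202).
On the G channel (widest range): 209 ≈ 251 + (p/100)(128 − 251), so p ≈ 100×(209 − 251)/(128 − 251) = -4200/-123 = 34.15.
p = 34 reproduces all three channels after rounding.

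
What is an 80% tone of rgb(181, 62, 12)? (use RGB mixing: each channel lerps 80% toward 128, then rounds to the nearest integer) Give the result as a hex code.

Lerp each channel 80% toward 128:
  R: 181 + 0.8×(128−181) = 181 − 42.4 = 138.6 → 139
  G: 62 + 0.8×(128−62) = 62 + 52.8 = 114.8 → 115
  B: 12 + 92.8 = 104.8 → 105
rgb(139, 115, 105) = #8b7369.

#8b7369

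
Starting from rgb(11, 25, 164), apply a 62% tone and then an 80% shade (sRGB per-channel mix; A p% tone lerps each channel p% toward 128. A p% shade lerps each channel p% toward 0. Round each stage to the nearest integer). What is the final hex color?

#11121C

Lerp each channel 62% toward 128:
  R: 11 + 72.54 = 83.54 → 84
  G: 25 + 63.86 = 88.86 → 89
  B: 164 − 22.32 = 141.68 → 142
After the tone: rgb(84, 89, 142) = #54598E.
Per channel, c → c + 0.8(0 − c):
  R: 84 − 67.2 = 16.8 → 17
  G: 89 + 0.8×(0−89) = 89 − 71.2 = 17.8 → 18
  B: 142 − 113.6 = 28.4 → 28
rgb(17, 18, 28) = #11121C.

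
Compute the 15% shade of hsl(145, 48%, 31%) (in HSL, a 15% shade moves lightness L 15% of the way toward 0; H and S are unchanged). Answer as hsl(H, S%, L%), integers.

L moves 15% from 31 toward 0: 31 − 4.65 = 26.35 → 26.
H and S are unchanged.

hsl(145, 48%, 26%)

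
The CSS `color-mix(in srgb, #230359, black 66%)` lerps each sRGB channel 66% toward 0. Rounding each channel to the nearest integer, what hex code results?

#230359 is rgb(35, 3, 89).
Per channel, c → c + 0.66(0 − c):
  R: 35 + 0.66×(0−35) = 35 − 23.1 = 11.9 → 12
  G: 3 + 0.66×(0−3) = 3 − 1.98 = 1.02 → 1
  B: 89 − 58.74 = 30.26 → 30
rgb(12, 1, 30) = #0c011e.

#0c011e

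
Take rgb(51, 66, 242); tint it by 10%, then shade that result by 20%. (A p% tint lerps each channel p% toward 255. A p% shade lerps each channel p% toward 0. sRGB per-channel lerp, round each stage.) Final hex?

#3944c2

Lerp each channel 10% toward 255:
  R: 51 + 20.4 = 71.4 → 71
  G: 66 + 18.9 = 84.9 → 85
  B: 242 + 1.3 = 243.3 → 243
After the tint: rgb(71, 85, 243) = #4755f3.
Per channel, c → c + 0.2(0 − c):
  R: 71 − 14.2 = 56.8 → 57
  G: 85 − 17 = 68 → 68
  B: 243 + 0.2×(0−243) = 243 − 48.6 = 194.4 → 194
rgb(57, 68, 194) = #3944c2.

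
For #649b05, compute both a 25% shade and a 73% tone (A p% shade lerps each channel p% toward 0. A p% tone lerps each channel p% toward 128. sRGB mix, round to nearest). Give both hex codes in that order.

#4b7404, #78875f

#649b05 is rgb(100, 155, 5).
25% shade:
  R: 100 − 25 = 75 → 75
  G: 155 − 38.75 = 116.25 → 116
  B: 5 + 0.25×(0−5) = 5 − 1.25 = 3.75 → 4
  → #4b7404
73% tone:
  R: 100 + 0.73×(128−100) = 100 + 20.44 = 120.44 → 120
  G: 155 + 0.73×(128−155) = 155 − 19.71 = 135.29 → 135
  B: 5 + 0.73×(128−5) = 5 + 89.79 = 94.79 → 95
  → #78875f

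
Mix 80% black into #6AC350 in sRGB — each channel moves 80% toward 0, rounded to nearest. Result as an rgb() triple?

rgb(21, 39, 16)

#6AC350 is rgb(106, 195, 80).
Per channel, c → c + 0.8(0 − c):
  R: 106 + 0.8×(0−106) = 106 − 84.8 = 21.2 → 21
  G: 195 − 156 = 39 → 39
  B: 80 + 0.8×(0−80) = 80 − 64 = 16 → 16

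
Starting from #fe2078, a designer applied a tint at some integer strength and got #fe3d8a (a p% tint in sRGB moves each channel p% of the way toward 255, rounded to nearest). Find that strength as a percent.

#fe2078 is rgb(254, 32, 120); #fe3d8a is rgb(254, 61, 138).
On the G channel (widest range): 61 ≈ 32 + (p/100)(255 − 32), so p ≈ 100×(61 − 32)/(255 − 32) = 2900/223 = 13.00.
p = 13 reproduces all three channels after rounding.

13%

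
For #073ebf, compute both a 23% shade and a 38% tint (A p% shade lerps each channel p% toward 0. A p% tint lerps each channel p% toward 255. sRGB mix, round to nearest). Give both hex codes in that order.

#073ebf is rgb(7, 62, 191).
23% shade:
  R: 7 + 0.23×(0−7) = 7 − 1.61 = 5.39 → 5
  G: 62 − 14.26 = 47.74 → 48
  B: 191 − 43.93 = 147.07 → 147
  → #053093
38% tint:
  R: 7 + 94.24 = 101.24 → 101
  G: 62 + 0.38×(255−62) = 62 + 73.34 = 135.34 → 135
  B: 191 + 24.32 = 215.32 → 215
  → #6587d7

#053093, #6587d7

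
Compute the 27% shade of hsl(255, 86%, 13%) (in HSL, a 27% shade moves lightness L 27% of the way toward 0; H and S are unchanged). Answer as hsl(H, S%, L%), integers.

hsl(255, 86%, 9%)

L moves 27% from 13 toward 0: 13 − 3.51 = 9.49 → 9.
H and S are unchanged.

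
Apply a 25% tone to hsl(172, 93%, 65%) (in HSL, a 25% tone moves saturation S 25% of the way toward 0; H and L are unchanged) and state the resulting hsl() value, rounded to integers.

S moves 25% from 93 toward 0: 93 − 23.25 = 69.75 → 70.
H and L are unchanged.

hsl(172, 70%, 65%)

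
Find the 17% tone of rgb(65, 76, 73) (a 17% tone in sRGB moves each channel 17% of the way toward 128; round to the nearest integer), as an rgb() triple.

Per channel, c → c + 0.17(128 − c):
  R: 65 + 10.71 = 75.71 → 76
  G: 76 + 8.84 = 84.84 → 85
  B: 73 + 0.17×(128−73) = 73 + 9.35 = 82.35 → 82

rgb(76, 85, 82)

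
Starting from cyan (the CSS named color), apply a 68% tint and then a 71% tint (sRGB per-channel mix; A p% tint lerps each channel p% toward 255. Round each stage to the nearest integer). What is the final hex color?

CSS cyan is rgb(0, 255, 255).
Per channel, c → c + 0.68(255 − c):
  R: 0 + 173.4 = 173.4 → 173
  G: 255 + 0.68×(255−255) = 255 + 0 = 255 → 255
  B: 255 + 0.68×(255−255) = 255 + 0 = 255 → 255
After the tint: rgb(173, 255, 255) = #adffff.
Lerp each channel 71% toward 255:
  R: 173 + 58.22 = 231.22 → 231
  G: 255 + 0.71×(255−255) = 255 + 0 = 255 → 255
  B: 255 + 0 = 255 → 255
rgb(231, 255, 255) = #e7ffff.

#e7ffff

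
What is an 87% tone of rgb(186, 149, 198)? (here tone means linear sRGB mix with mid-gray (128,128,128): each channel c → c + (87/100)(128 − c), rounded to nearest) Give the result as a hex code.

#888389

Lerp each channel 87% toward 128:
  R: 186 + 0.87×(128−186) = 186 − 50.46 = 135.54 → 136
  G: 149 − 18.27 = 130.73 → 131
  B: 198 + 0.87×(128−198) = 198 − 60.9 = 137.1 → 137
rgb(136, 131, 137) = #888389.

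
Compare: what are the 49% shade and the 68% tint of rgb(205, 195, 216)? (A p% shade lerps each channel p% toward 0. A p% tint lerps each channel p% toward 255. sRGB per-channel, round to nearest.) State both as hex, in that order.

49% shade:
  R: 205 + 0.49×(0−205) = 205 − 100.45 = 104.55 → 105
  G: 195 + 0.49×(0−195) = 195 − 95.55 = 99.45 → 99
  B: 216 − 105.84 = 110.16 → 110
  → #69636E
68% tint:
  R: 205 + 0.68×(255−205) = 205 + 34 = 239 → 239
  G: 195 + 0.68×(255−195) = 195 + 40.8 = 235.8 → 236
  B: 216 + 26.52 = 242.52 → 243
  → #EFECF3

#69636E, #EFECF3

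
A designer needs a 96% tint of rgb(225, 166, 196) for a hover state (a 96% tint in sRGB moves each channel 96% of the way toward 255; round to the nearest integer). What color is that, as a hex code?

Lerp each channel 96% toward 255:
  R: 225 + 0.96×(255−225) = 225 + 28.8 = 253.8 → 254
  G: 166 + 85.44 = 251.44 → 251
  B: 196 + 0.96×(255−196) = 196 + 56.64 = 252.64 → 253
rgb(254, 251, 253) = #fefbfd.

#fefbfd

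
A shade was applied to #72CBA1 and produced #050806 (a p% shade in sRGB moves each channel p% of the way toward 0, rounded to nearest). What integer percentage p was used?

96%

#72CBA1 is rgb(114, 203, 161); #050806 is rgb(5, 8, 6).
On the G channel (widest range): 8 ≈ 203 + (p/100)(0 − 203), so p ≈ 100×(8 − 203)/(0 − 203) = -19500/-203 = 96.06.
p = 96 reproduces all three channels after rounding.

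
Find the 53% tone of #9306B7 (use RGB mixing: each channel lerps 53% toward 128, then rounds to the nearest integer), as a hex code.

#9306B7 is rgb(147, 6, 183).
Per channel, c → c + 0.53(128 − c):
  R: 147 + 0.53×(128−147) = 147 − 10.07 = 136.93 → 137
  G: 6 + 64.66 = 70.66 → 71
  B: 183 + 0.53×(128−183) = 183 − 29.15 = 153.85 → 154
rgb(137, 71, 154) = #89479A.

#89479A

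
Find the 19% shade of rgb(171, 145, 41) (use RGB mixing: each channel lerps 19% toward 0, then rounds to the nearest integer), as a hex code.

#8b7521

Lerp each channel 19% toward 0:
  R: 171 − 32.49 = 138.51 → 139
  G: 145 + 0.19×(0−145) = 145 − 27.55 = 117.45 → 117
  B: 41 + 0.19×(0−41) = 41 − 7.79 = 33.21 → 33
rgb(139, 117, 33) = #8b7521.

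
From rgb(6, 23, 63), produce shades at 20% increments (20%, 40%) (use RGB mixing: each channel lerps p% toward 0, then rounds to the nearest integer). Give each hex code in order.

20%: (6 − 1.2 = 4.8→5, 23 − 4.6 = 18.4→18, 63 − 12.6 = 50.4→50) → #051232
40%: (6 − 2.4 = 3.6→4, 23 − 9.2 = 13.8→14, 63 − 25.2 = 37.8→38) → #040E26

#051232, #040E26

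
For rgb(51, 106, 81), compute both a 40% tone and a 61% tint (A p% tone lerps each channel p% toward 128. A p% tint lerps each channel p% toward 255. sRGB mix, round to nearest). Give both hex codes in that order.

40% tone:
  R: 51 + 30.8 = 81.8 → 82
  G: 106 + 8.8 = 114.8 → 115
  B: 81 + 18.8 = 99.8 → 100
  → #527364
61% tint:
  R: 51 + 0.61×(255−51) = 51 + 124.44 = 175.44 → 175
  G: 106 + 90.89 = 196.89 → 197
  B: 81 + 0.61×(255−81) = 81 + 106.14 = 187.14 → 187
  → #afc5bb

#527364, #afc5bb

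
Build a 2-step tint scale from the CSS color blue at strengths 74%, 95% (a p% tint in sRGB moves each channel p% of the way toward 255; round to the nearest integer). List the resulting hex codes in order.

CSS blue is rgb(0, 0, 255).
74%: (0 + 188.7 = 188.7→189, 0 + 188.7 = 188.7→189, 255→255) → #bdbdff
95%: (0 + 242.25 = 242.25→242, 0 + 242.25 = 242.25→242, 255→255) → #f2f2ff

#bdbdff, #f2f2ff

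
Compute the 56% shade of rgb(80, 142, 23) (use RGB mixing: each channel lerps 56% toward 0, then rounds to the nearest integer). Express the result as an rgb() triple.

A 56% shade moves each channel 56% toward 0:
  R: 80 − 44.8 = 35.2 → 35
  G: 142 + 0.56×(0−142) = 142 − 79.52 = 62.48 → 62
  B: 23 + 0.56×(0−23) = 23 − 12.88 = 10.12 → 10

rgb(35, 62, 10)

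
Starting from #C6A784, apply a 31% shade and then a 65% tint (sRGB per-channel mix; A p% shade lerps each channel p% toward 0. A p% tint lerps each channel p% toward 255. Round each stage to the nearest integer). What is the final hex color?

#D6CEC6

#C6A784 is rgb(198, 167, 132).
A 31% shade moves each channel 31% toward 0:
  R: 198 + 0.31×(0−198) = 198 − 61.38 = 136.62 → 137
  G: 167 − 51.77 = 115.23 → 115
  B: 132 + 0.31×(0−132) = 132 − 40.92 = 91.08 → 91
After the shade: rgb(137, 115, 91) = #89735B.
Per channel, c → c + 0.65(255 − c):
  R: 137 + 0.65×(255−137) = 137 + 76.7 = 213.7 → 214
  G: 115 + 0.65×(255−115) = 115 + 91 = 206 → 206
  B: 91 + 0.65×(255−91) = 91 + 106.6 = 197.6 → 198
rgb(214, 206, 198) = #D6CEC6.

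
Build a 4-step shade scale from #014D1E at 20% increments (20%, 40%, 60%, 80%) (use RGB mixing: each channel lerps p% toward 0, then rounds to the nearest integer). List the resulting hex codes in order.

#013E18, #012E12, #001F0C, #000F06

#014D1E is rgb(1, 77, 30).
20%: (1→1, 77 − 15.4 = 61.6→62, 30 − 6 = 24→24) → #013E18
40%: (1→1, 77 − 30.8 = 46.2→46, 30 − 12 = 18→18) → #012E12
60%: (1 − 0.6 = 0.4→0, 77 − 46.2 = 30.8→31, 30 − 18 = 12→12) → #001F0C
80%: (1 − 0.8 = 0.2→0, 77 − 61.6 = 15.4→15, 30 − 24 = 6→6) → #000F06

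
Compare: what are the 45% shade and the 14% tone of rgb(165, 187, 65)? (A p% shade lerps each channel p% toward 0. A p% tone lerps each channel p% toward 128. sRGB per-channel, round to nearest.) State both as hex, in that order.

#5b6724, #a0b34a

45% shade:
  R: 165 + 0.45×(0−165) = 165 − 74.25 = 90.75 → 91
  G: 187 − 84.15 = 102.85 → 103
  B: 65 + 0.45×(0−65) = 65 − 29.25 = 35.75 → 36
  → #5b6724
14% tone:
  R: 165 + 0.14×(128−165) = 165 − 5.18 = 159.82 → 160
  G: 187 + 0.14×(128−187) = 187 − 8.26 = 178.74 → 179
  B: 65 + 8.82 = 73.82 → 74
  → #a0b34a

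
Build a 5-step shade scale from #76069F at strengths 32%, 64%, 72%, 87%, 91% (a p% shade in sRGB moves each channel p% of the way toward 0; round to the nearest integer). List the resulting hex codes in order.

#76069F is rgb(118, 6, 159).
32%: (118 − 37.76 = 80.24→80, 6 − 1.92 = 4.08→4, 159 − 50.88 = 108.12→108) → #50046C
64%: (118 − 75.52 = 42.48→42, 6 − 3.84 = 2.16→2, 159 − 101.76 = 57.24→57) → #2A0239
72%: (118 − 84.96 = 33.04→33, 6 − 4.32 = 1.68→2, 159 − 114.48 = 44.52→45) → #21022D
87%: (118 − 102.66 = 15.34→15, 6 − 5.22 = 0.78→1, 159 − 138.33 = 20.67→21) → #0F0115
91%: (118 − 107.38 = 10.62→11, 6 − 5.46 = 0.54→1, 159 − 144.69 = 14.31→14) → #0B010E

#50046C, #2A0239, #21022D, #0F0115, #0B010E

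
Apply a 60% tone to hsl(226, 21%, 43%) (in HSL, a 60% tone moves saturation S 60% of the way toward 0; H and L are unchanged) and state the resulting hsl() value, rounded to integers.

hsl(226, 8%, 43%)

S moves 60% from 21 toward 0: 21 − 12.6 = 8.4 → 8.
H and L are unchanged.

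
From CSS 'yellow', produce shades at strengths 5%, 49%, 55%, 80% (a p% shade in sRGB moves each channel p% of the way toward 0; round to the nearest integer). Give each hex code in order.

#F2F200, #828200, #737300, #333300

CSS yellow is rgb(255, 255, 0).
5%: (255 − 12.75 = 242.25→242, 255 − 12.75 = 242.25→242, 0→0) → #F2F200
49%: (255 − 124.95 = 130.05→130, 255 − 124.95 = 130.05→130, 0→0) → #828200
55%: (255 − 140.25 = 114.75→115, 255 − 140.25 = 114.75→115, 0→0) → #737300
80%: (255 − 204 = 51→51, 255 − 204 = 51→51, 0→0) → #333300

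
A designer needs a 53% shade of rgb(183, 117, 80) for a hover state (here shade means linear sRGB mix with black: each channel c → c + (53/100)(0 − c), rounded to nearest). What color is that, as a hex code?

#563726

A 53% shade moves each channel 53% toward 0:
  R: 183 − 96.99 = 86.01 → 86
  G: 117 + 0.53×(0−117) = 117 − 62.01 = 54.99 → 55
  B: 80 − 42.4 = 37.6 → 38
rgb(86, 55, 38) = #563726.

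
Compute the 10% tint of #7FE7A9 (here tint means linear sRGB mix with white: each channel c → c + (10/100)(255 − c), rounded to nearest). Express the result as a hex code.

#8CE9B2

#7FE7A9 is rgb(127, 231, 169).
A 10% tint moves each channel 10% toward 255:
  R: 127 + 0.1×(255−127) = 127 + 12.8 = 139.8 → 140
  G: 231 + 0.1×(255−231) = 231 + 2.4 = 233.4 → 233
  B: 169 + 0.1×(255−169) = 169 + 8.6 = 177.6 → 178
rgb(140, 233, 178) = #8CE9B2.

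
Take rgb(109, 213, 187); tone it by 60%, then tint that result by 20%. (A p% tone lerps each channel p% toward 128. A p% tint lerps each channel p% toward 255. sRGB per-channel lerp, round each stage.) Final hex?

Lerp each channel 60% toward 128:
  R: 109 + 11.4 = 120.4 → 120
  G: 213 − 51 = 162 → 162
  B: 187 − 35.4 = 151.6 → 152
After the tone: rgb(120, 162, 152) = #78A298.
Lerp each channel 20% toward 255:
  R: 120 + 27 = 147 → 147
  G: 162 + 0.2×(255−162) = 162 + 18.6 = 180.6 → 181
  B: 152 + 0.2×(255−152) = 152 + 20.6 = 172.6 → 173
rgb(147, 181, 173) = #93B5AD.

#93B5AD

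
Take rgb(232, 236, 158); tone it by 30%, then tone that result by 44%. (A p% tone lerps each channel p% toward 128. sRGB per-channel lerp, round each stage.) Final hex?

A 30% tone moves each channel 30% toward 128:
  R: 232 + 0.3×(128−232) = 232 − 31.2 = 200.8 → 201
  G: 236 + 0.3×(128−236) = 236 − 32.4 = 203.6 → 204
  B: 158 + 0.3×(128−158) = 158 − 9 = 149 → 149
After the tone: rgb(201, 204, 149) = #C9CC95.
Lerp each channel 44% toward 128:
  R: 201 + 0.44×(128−201) = 201 − 32.12 = 168.88 → 169
  G: 204 − 33.44 = 170.56 → 171
  B: 149 + 0.44×(128−149) = 149 − 9.24 = 139.76 → 140
rgb(169, 171, 140) = #A9AB8C.

#A9AB8C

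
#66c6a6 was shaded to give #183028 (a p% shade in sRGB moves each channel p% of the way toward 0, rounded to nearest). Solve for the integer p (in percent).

#66c6a6 is rgb(102, 198, 166); #183028 is rgb(24, 48, 40).
On the G channel (widest range): 48 ≈ 198 + (p/100)(0 − 198), so p ≈ 100×(48 − 198)/(0 − 198) = -15000/-198 = 75.76.
p = 76 reproduces all three channels after rounding.

76%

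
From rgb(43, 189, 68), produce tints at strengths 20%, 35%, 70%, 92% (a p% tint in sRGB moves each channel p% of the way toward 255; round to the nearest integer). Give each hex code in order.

#55ca69, #75d485, #bfebc7, #eefaf0

20%: (43 + 42.4 = 85.4→85, 189 + 13.2 = 202.2→202, 68 + 37.4 = 105.4→105) → #55ca69
35%: (43 + 74.2 = 117.2→117, 189 + 23.1 = 212.1→212, 68 + 65.45 = 133.45→133) → #75d485
70%: (43 + 148.4 = 191.4→191, 189 + 46.2 = 235.2→235, 68 + 130.9 = 198.9→199) → #bfebc7
92%: (43 + 195.04 = 238.04→238, 189 + 60.72 = 249.72→250, 68 + 172.04 = 240.04→240) → #eefaf0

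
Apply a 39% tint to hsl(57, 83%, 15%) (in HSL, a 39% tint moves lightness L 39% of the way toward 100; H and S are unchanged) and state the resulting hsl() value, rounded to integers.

hsl(57, 83%, 48%)

L moves 39% from 15 toward 100: 15 + 33.15 = 48.15 → 48.
H and S are unchanged.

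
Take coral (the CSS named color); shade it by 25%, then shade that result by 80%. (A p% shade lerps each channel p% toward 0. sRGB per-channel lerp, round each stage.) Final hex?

#26130C

CSS coral is rgb(255, 127, 80).
A 25% shade moves each channel 25% toward 0:
  R: 255 + 0.25×(0−255) = 255 − 63.75 = 191.25 → 191
  G: 127 + 0.25×(0−127) = 127 − 31.75 = 95.25 → 95
  B: 80 + 0.25×(0−80) = 80 − 20 = 60 → 60
After the shade: rgb(191, 95, 60) = #BF5F3C.
An 80% shade moves each channel 80% toward 0:
  R: 191 + 0.8×(0−191) = 191 − 152.8 = 38.2 → 38
  G: 95 − 76 = 19 → 19
  B: 60 − 48 = 12 → 12
rgb(38, 19, 12) = #26130C.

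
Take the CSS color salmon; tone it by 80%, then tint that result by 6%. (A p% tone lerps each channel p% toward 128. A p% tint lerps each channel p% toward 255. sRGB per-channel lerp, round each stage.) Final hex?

CSS salmon is rgb(250, 128, 114).
An 80% tone moves each channel 80% toward 128:
  R: 250 + 0.8×(128−250) = 250 − 97.6 = 152.4 → 152
  G: 128 + 0.8×(128−128) = 128 + 0 = 128 → 128
  B: 114 + 11.2 = 125.2 → 125
After the tone: rgb(152, 128, 125) = #98807d.
A 6% tint moves each channel 6% toward 255:
  R: 152 + 6.18 = 158.18 → 158
  G: 128 + 0.06×(255−128) = 128 + 7.62 = 135.62 → 136
  B: 125 + 0.06×(255−125) = 125 + 7.8 = 132.8 → 133
rgb(158, 136, 133) = #9e8885.

#9e8885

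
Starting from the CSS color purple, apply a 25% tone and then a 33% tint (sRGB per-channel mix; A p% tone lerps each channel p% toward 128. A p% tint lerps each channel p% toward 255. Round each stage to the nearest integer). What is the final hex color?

#AA6AAA

CSS purple is rgb(128, 0, 128).
A 25% tone moves each channel 25% toward 128:
  R: 128 + 0.25×(128−128) = 128 + 0 = 128 → 128
  G: 0 + 32 = 32 → 32
  B: 128 + 0 = 128 → 128
After the tone: rgb(128, 32, 128) = #802080.
A 33% tint moves each channel 33% toward 255:
  R: 128 + 0.33×(255−128) = 128 + 41.91 = 169.91 → 170
  G: 32 + 0.33×(255−32) = 32 + 73.59 = 105.59 → 106
  B: 128 + 0.33×(255−128) = 128 + 41.91 = 169.91 → 170
rgb(170, 106, 170) = #AA6AAA.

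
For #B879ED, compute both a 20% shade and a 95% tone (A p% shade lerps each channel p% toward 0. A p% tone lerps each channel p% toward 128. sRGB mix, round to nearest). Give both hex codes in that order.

#B879ED is rgb(184, 121, 237).
20% shade:
  R: 184 − 36.8 = 147.2 → 147
  G: 121 + 0.2×(0−121) = 121 − 24.2 = 96.8 → 97
  B: 237 + 0.2×(0−237) = 237 − 47.4 = 189.6 → 190
  → #9361BE
95% tone:
  R: 184 + 0.95×(128−184) = 184 − 53.2 = 130.8 → 131
  G: 121 + 0.95×(128−121) = 121 + 6.65 = 127.65 → 128
  B: 237 + 0.95×(128−237) = 237 − 103.55 = 133.45 → 133
  → #838085

#9361BE, #838085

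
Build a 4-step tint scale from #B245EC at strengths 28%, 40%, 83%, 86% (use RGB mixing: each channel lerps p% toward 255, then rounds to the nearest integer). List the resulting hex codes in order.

#B245EC is rgb(178, 69, 236).
28%: (178 + 21.56 = 199.56→200, 69 + 52.08 = 121.08→121, 236 + 5.32 = 241.32→241) → #C879F1
40%: (178 + 30.8 = 208.8→209, 69 + 74.4 = 143.4→143, 236 + 7.6 = 243.6→244) → #D18FF4
83%: (178 + 63.91 = 241.91→242, 69 + 154.38 = 223.38→223, 236 + 15.77 = 251.77→252) → #F2DFFC
86%: (178 + 66.22 = 244.22→244, 69 + 159.96 = 228.96→229, 236 + 16.34 = 252.34→252) → #F4E5FC

#C879F1, #D18FF4, #F2DFFC, #F4E5FC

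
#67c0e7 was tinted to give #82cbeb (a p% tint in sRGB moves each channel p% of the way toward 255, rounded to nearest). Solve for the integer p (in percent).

#67c0e7 is rgb(103, 192, 231); #82cbeb is rgb(130, 203, 235).
On the R channel (widest range): 130 ≈ 103 + (p/100)(255 − 103), so p ≈ 100×(130 − 103)/(255 − 103) = 2700/152 = 17.76.
p = 18 reproduces all three channels after rounding.

18%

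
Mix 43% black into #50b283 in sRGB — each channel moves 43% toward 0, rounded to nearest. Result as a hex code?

#2e654b

#50b283 is rgb(80, 178, 131).
Per channel, c → c + 0.43(0 − c):
  R: 80 − 34.4 = 45.6 → 46
  G: 178 + 0.43×(0−178) = 178 − 76.54 = 101.46 → 101
  B: 131 + 0.43×(0−131) = 131 − 56.33 = 74.67 → 75
rgb(46, 101, 75) = #2e654b.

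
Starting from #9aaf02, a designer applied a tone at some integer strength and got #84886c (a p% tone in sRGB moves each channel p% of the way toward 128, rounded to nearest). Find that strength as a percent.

#9aaf02 is rgb(154, 175, 2); #84886c is rgb(132, 136, 108).
On the B channel (widest range): 108 ≈ 2 + (p/100)(128 − 2), so p ≈ 100×(108 − 2)/(128 − 2) = 10600/126 = 84.13.
p = 84 reproduces all three channels after rounding.

84%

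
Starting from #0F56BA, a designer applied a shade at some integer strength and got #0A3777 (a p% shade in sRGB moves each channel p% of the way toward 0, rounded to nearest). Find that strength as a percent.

#0F56BA is rgb(15, 86, 186); #0A3777 is rgb(10, 55, 119).
On the B channel (widest range): 119 ≈ 186 + (p/100)(0 − 186), so p ≈ 100×(119 − 186)/(0 − 186) = -6700/-186 = 36.02.
p = 36 reproduces all three channels after rounding.

36%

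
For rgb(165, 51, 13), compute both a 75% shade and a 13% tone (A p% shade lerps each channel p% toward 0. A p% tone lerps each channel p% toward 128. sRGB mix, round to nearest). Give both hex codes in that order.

75% shade:
  R: 165 − 123.75 = 41.25 → 41
  G: 51 − 38.25 = 12.75 → 13
  B: 13 + 0.75×(0−13) = 13 − 9.75 = 3.25 → 3
  → #290D03
13% tone:
  R: 165 + 0.13×(128−165) = 165 − 4.81 = 160.19 → 160
  G: 51 + 0.13×(128−51) = 51 + 10.01 = 61.01 → 61
  B: 13 + 0.13×(128−13) = 13 + 14.95 = 27.95 → 28
  → #A03D1C

#290D03, #A03D1C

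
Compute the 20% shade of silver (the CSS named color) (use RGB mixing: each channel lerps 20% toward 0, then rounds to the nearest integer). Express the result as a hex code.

#9a9a9a

CSS silver is rgb(192, 192, 192).
A 20% shade moves each channel 20% toward 0:
  R: 192 + 0.2×(0−192) = 192 − 38.4 = 153.6 → 154
  G: 192 + 0.2×(0−192) = 192 − 38.4 = 153.6 → 154
  B: 192 − 38.4 = 153.6 → 154
rgb(154, 154, 154) = #9a9a9a.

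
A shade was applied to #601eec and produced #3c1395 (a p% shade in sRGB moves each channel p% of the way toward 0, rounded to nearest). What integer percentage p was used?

37%

#601eec is rgb(96, 30, 236); #3c1395 is rgb(60, 19, 149).
On the B channel (widest range): 149 ≈ 236 + (p/100)(0 − 236), so p ≈ 100×(149 − 236)/(0 − 236) = -8700/-236 = 36.86.
p = 37 reproduces all three channels after rounding.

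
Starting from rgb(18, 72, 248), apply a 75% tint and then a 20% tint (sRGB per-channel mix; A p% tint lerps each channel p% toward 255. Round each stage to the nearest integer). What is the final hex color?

Lerp each channel 75% toward 255:
  R: 18 + 0.75×(255−18) = 18 + 177.75 = 195.75 → 196
  G: 72 + 137.25 = 209.25 → 209
  B: 248 + 0.75×(255−248) = 248 + 5.25 = 253.25 → 253
After the tint: rgb(196, 209, 253) = #C4D1FD.
A 20% tint moves each channel 20% toward 255:
  R: 196 + 0.2×(255−196) = 196 + 11.8 = 207.8 → 208
  G: 209 + 0.2×(255−209) = 209 + 9.2 = 218.2 → 218
  B: 253 + 0.2×(255−253) = 253 + 0.4 = 253.4 → 253
rgb(208, 218, 253) = #D0DAFD.

#D0DAFD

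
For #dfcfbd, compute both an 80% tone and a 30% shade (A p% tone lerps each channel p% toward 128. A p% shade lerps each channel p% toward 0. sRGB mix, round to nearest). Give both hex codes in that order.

#dfcfbd is rgb(223, 207, 189).
80% tone:
  R: 223 + 0.8×(128−223) = 223 − 76 = 147 → 147
  G: 207 − 63.2 = 143.8 → 144
  B: 189 + 0.8×(128−189) = 189 − 48.8 = 140.2 → 140
  → #93908c
30% shade:
  R: 223 + 0.3×(0−223) = 223 − 66.9 = 156.1 → 156
  G: 207 + 0.3×(0−207) = 207 − 62.1 = 144.9 → 145
  B: 189 − 56.7 = 132.3 → 132
  → #9c9184

#93908c, #9c9184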